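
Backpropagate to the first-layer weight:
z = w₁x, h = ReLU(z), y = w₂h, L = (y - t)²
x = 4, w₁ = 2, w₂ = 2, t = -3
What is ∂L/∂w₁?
∂L/∂w₁ = 304

Forward pass:
z = w₁x = 2×4 = 8
h = ReLU(8) = 8
y = w₂h = 2×8 = 16

Backward pass:
∂L/∂y = 2(y - t) = 2(16 - -3) = 38
∂y/∂h = w₂ = 2
∂h/∂z = 1 (ReLU derivative)
∂z/∂w₁ = x = 4

∂L/∂w₁ = 38 × 2 × 1 × 4 = 304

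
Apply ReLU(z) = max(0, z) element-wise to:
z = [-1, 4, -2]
h = [0, 4, 0]

ReLU applied element-wise: max(0,-1)=0, max(0,4)=4, max(0,-2)=0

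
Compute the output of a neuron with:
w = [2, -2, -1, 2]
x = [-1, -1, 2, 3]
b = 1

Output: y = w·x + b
y = 5

y = (2)(-1) + (-2)(-1) + (-1)(2) + (2)(3) + 1 = 5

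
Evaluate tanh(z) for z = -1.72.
-0.9379

tanh(-1.72) = (e^(-1.72) - e^(1.72))/(e^(-1.72) + e^(1.72)) = -0.9379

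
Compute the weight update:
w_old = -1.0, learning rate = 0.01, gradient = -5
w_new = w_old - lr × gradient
w_new = -0.95

w_new = w - η·∂L/∂w = -1.0 - 0.01×(-5) = -1.0 - (-0.05) = -0.95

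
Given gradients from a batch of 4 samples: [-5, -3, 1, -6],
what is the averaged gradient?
Average gradient = -3.25

Average = (1/4)(-5 + -3 + 1 + -6) = -13/4 = -3.25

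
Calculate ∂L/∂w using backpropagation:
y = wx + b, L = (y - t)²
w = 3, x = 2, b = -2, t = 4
∂L/∂w = 0

y = wx + b = (3)(2) + -2 = 4
∂L/∂y = 2(y - t) = 2(4 - 4) = 0
∂y/∂w = x = 2
∂L/∂w = ∂L/∂y · ∂y/∂w = 0 × 2 = 0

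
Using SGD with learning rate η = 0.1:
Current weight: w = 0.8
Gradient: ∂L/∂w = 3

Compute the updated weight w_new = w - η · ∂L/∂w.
w_new = 0.5

w_new = w - η·∂L/∂w = 0.8 - 0.1×(3) = 0.8 - (0.3) = 0.5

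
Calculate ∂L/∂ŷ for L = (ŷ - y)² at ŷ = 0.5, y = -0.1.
∂L/∂ŷ = 1.2

∂L/∂ŷ = 2(ŷ - y) = 2(0.5 - -0.1) = 2(0.6) = 1.2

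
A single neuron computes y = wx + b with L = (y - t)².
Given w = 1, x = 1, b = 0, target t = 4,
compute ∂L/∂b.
∂L/∂b = -6

y = wx + b = (1)(1) + 0 = 1
∂L/∂y = 2(y - t) = 2(1 - 4) = -6
∂y/∂b = 1
∂L/∂b = ∂L/∂y · ∂y/∂b = -6 × 1 = -6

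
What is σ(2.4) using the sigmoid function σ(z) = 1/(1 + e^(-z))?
0.9168

sigmoid(2.4) = 1/(1 + e^(-2.4)) = 1/(1 + 0.09072) = 0.9168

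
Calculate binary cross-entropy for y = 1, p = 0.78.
L = 0.2485

L = -1·log(0.78) - 0·log(0.22) = -log(0.78) = 0.2485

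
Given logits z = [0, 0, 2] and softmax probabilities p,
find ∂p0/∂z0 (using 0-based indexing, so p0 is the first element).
∂p0/∂z0 = 0.09516

p = softmax(z) = [0.1065, 0.1065, 0.787]
p0 = 0.1065

∂p0/∂z0 = p0(1 - p0) = 0.1065 × (1 - 0.1065) = 0.09516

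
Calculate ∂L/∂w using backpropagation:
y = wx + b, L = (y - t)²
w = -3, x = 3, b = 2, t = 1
∂L/∂w = -48

y = wx + b = (-3)(3) + 2 = -7
∂L/∂y = 2(y - t) = 2(-7 - 1) = -16
∂y/∂w = x = 3
∂L/∂w = ∂L/∂y · ∂y/∂w = -16 × 3 = -48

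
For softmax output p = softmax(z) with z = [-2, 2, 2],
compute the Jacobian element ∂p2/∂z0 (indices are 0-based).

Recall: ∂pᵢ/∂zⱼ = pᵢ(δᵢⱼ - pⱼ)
∂p2/∂z0 = -0.004496

p = softmax(z) = [0.009075, 0.4955, 0.4955]
p2 = 0.4955, p0 = 0.009075

∂p2/∂z0 = -p2 × p0 = -0.4955 × 0.009075 = -0.004496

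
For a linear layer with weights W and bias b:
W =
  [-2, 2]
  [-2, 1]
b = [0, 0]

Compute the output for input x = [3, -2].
y = [-10, -8]

Wx = [-2×3 + 2×-2, -2×3 + 1×-2]
   = [-10, -8]
y = Wx + b = [-10 + 0, -8 + 0] = [-10, -8]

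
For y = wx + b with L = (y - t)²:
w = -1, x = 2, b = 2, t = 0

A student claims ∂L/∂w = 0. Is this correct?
Correct

y = (-1)(2) + 2 = 0
∂L/∂y = 2(y - t) = 2(0 - 0) = 0
∂y/∂w = x = 2
∂L/∂w = 0 × 2 = 0

Claimed value: 0
Correct: The correct gradient is 0.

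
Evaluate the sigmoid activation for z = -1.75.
0.148

sigmoid(-1.75) = 1/(1 + e^(1.75)) = 1/(1 + 5.755) = 0.148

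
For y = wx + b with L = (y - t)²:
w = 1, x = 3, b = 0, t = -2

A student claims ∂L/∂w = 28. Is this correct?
Incorrect

y = (1)(3) + 0 = 3
∂L/∂y = 2(y - t) = 2(3 - -2) = 10
∂y/∂w = x = 3
∂L/∂w = 10 × 3 = 30

Claimed value: 28
Incorrect: The correct gradient is 30.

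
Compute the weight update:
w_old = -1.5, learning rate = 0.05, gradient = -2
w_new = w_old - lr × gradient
w_new = -1.4

w_new = w - η·∂L/∂w = -1.5 - 0.05×(-2) = -1.5 - (-0.1) = -1.4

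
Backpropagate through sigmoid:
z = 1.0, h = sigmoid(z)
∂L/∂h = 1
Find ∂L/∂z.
∂L/∂z = 0.1966

σ(1.0) = 0.7311
σ'(1.0) = σ(1.0)(1 - σ(1.0)) = 0.7311 × 0.2689 = 0.1966
∂L/∂z = ∂L/∂h · σ'(z) = 1 × 0.1966 = 0.1966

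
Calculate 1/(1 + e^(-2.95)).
0.9503

sigmoid(2.95) = 1/(1 + e^(-2.95)) = 1/(1 + 0.05234) = 0.9503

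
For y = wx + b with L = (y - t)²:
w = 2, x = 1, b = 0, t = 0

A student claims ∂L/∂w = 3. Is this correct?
Incorrect

y = (2)(1) + 0 = 2
∂L/∂y = 2(y - t) = 2(2 - 0) = 4
∂y/∂w = x = 1
∂L/∂w = 4 × 1 = 4

Claimed value: 3
Incorrect: The correct gradient is 4.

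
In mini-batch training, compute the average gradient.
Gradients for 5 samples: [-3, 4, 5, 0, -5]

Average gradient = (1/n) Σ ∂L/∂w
Average gradient = 0.2

Average = (1/5)(-3 + 4 + 5 + 0 + -5) = 1/5 = 0.2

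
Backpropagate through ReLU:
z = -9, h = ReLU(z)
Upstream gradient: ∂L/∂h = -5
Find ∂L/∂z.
∂L/∂z = 0

h = ReLU(-9) = 0
Since z < 0: ∂h/∂z = 0
∂L/∂z = ∂L/∂h · ∂h/∂z = -5 × 0 = 0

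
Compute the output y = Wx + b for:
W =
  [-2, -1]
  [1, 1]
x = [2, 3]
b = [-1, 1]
y = [-8, 6]

Wx = [-2×2 + -1×3, 1×2 + 1×3]
   = [-7, 5]
y = Wx + b = [-7 + -1, 5 + 1] = [-8, 6]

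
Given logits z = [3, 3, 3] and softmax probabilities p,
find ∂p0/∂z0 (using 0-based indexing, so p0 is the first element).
∂p0/∂z0 = 0.2222

p = softmax(z) = [0.3333, 0.3333, 0.3333]
p0 = 0.3333

∂p0/∂z0 = p0(1 - p0) = 0.3333 × (1 - 0.3333) = 0.2222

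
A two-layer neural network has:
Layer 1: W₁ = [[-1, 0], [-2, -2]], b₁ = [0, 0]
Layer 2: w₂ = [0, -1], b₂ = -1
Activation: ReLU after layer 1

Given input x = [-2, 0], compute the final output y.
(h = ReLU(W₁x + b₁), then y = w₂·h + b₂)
y = -5

Layer 1 pre-activation: z₁ = [2, 4]
After ReLU: h = [2, 4]
Layer 2 output: y = 0×2 + -1×4 + -1 = -5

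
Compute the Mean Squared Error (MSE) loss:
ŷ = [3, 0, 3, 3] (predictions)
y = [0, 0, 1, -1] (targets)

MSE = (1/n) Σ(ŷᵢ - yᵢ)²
MSE = 7.25

MSE = (1/4)((3-0)² + (0-0)² + (3-1)² + (3--1)²) = (1/4)(9 + 0 + 4 + 16) = 7.25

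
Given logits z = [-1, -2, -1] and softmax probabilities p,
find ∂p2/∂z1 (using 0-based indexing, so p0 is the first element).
∂p2/∂z1 = -0.06561

p = softmax(z) = [0.4223, 0.1554, 0.4223]
p2 = 0.4223, p1 = 0.1554

∂p2/∂z1 = -p2 × p1 = -0.4223 × 0.1554 = -0.06561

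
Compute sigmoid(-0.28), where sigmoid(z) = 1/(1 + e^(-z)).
0.4305

sigmoid(-0.28) = 1/(1 + e^(0.28)) = 1/(1 + 1.323) = 0.4305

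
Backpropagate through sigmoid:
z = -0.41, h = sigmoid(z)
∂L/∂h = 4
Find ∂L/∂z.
∂L/∂z = 0.9591

σ(-0.41) = 0.3989
σ'(-0.41) = σ(-0.41)(1 - σ(-0.41)) = 0.3989 × 0.6011 = 0.2398
∂L/∂z = ∂L/∂h · σ'(z) = 4 × 0.2398 = 0.9591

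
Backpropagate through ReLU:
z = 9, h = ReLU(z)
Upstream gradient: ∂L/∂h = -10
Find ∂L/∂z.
∂L/∂z = -10

h = ReLU(9) = 9
Since z > 0: ∂h/∂z = 1
∂L/∂z = ∂L/∂h · ∂h/∂z = -10 × 1 = -10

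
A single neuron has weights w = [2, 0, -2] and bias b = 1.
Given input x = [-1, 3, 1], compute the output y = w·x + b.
y = -3

y = (2)(-1) + (0)(3) + (-2)(1) + 1 = -3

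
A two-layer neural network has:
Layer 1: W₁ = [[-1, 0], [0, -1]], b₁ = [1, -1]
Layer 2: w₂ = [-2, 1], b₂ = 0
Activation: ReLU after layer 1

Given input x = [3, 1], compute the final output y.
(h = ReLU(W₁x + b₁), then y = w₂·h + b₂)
y = 0

Layer 1 pre-activation: z₁ = [-2, -2]
After ReLU: h = [0, 0]
Layer 2 output: y = -2×0 + 1×0 + 0 = 0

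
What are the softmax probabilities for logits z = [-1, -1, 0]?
p = [0.2119, 0.2119, 0.5761]

exp(z) = [0.3679, 0.3679, 1]
Sum = 1.736
p = [0.2119, 0.2119, 0.5761]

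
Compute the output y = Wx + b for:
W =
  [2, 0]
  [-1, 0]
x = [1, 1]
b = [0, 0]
y = [2, -1]

Wx = [2×1 + 0×1, -1×1 + 0×1]
   = [2, -1]
y = Wx + b = [2 + 0, -1 + 0] = [2, -1]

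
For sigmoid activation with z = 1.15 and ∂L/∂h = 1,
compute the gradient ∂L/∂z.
∂L/∂z = 0.1827

σ(1.15) = 0.7595
σ'(1.15) = σ(1.15)(1 - σ(1.15)) = 0.7595 × 0.2405 = 0.1827
∂L/∂z = ∂L/∂h · σ'(z) = 1 × 0.1827 = 0.1827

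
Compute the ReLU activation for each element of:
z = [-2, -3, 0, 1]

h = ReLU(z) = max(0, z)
h = [0, 0, 0, 1]

ReLU applied element-wise: max(0,-2)=0, max(0,-3)=0, max(0,0)=0, max(0,1)=1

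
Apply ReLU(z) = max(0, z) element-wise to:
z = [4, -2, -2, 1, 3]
h = [4, 0, 0, 1, 3]

ReLU applied element-wise: max(0,4)=4, max(0,-2)=0, max(0,-2)=0, max(0,1)=1, max(0,3)=3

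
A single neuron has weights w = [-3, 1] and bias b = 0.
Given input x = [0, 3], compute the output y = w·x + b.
y = 3

y = (-3)(0) + (1)(3) + 0 = 3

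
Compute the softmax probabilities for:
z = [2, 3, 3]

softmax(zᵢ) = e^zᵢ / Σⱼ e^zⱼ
p = [0.1554, 0.4223, 0.4223]

exp(z) = [7.389, 20.09, 20.09]
Sum = 47.56
p = [0.1554, 0.4223, 0.4223]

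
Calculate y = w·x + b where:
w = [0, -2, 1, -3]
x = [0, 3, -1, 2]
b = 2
y = -11

y = (0)(0) + (-2)(3) + (1)(-1) + (-3)(2) + 2 = -11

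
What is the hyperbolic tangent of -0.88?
-0.7064

tanh(-0.88) = (e^(-0.88) - e^(0.88))/(e^(-0.88) + e^(0.88)) = -0.7064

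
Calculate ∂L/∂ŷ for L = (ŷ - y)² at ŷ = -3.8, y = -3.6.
∂L/∂ŷ = -0.4

∂L/∂ŷ = 2(ŷ - y) = 2(-3.8 - -3.6) = 2(-0.2) = -0.4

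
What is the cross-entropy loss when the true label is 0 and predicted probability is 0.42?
L = 0.5447

L = -0·log(0.42) - 1·log(0.58) = -log(0.58) = 0.5447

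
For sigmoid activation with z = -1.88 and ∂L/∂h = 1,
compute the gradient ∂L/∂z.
∂L/∂z = 0.1149

σ(-1.88) = 0.1324
σ'(-1.88) = σ(-1.88)(1 - σ(-1.88)) = 0.1324 × 0.8676 = 0.1149
∂L/∂z = ∂L/∂h · σ'(z) = 1 × 0.1149 = 0.1149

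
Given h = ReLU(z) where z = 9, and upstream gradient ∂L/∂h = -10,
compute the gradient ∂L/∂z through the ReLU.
∂L/∂z = -10

h = ReLU(9) = 9
Since z > 0: ∂h/∂z = 1
∂L/∂z = ∂L/∂h · ∂h/∂z = -10 × 1 = -10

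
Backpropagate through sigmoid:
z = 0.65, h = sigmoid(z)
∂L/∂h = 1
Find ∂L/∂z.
∂L/∂z = 0.2253

σ(0.65) = 0.657
σ'(0.65) = σ(0.65)(1 - σ(0.65)) = 0.657 × 0.343 = 0.2253
∂L/∂z = ∂L/∂h · σ'(z) = 1 × 0.2253 = 0.2253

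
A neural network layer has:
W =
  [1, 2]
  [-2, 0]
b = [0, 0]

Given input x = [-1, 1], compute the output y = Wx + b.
y = [1, 2]

Wx = [1×-1 + 2×1, -2×-1 + 0×1]
   = [1, 2]
y = Wx + b = [1 + 0, 2 + 0] = [1, 2]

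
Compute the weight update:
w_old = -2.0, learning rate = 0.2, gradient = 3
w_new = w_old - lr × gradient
w_new = -2.6

w_new = w - η·∂L/∂w = -2.0 - 0.2×(3) = -2.0 - (0.6) = -2.6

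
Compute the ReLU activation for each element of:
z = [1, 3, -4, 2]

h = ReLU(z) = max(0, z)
h = [1, 3, 0, 2]

ReLU applied element-wise: max(0,1)=1, max(0,3)=3, max(0,-4)=0, max(0,2)=2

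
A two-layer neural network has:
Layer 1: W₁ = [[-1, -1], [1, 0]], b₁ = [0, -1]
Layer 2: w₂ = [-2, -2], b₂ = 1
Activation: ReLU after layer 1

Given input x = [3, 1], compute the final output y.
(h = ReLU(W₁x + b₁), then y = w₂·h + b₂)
y = -3

Layer 1 pre-activation: z₁ = [-4, 2]
After ReLU: h = [0, 2]
Layer 2 output: y = -2×0 + -2×2 + 1 = -3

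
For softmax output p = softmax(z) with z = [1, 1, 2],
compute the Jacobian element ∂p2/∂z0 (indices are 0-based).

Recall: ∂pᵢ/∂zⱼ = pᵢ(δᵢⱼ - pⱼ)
∂p2/∂z0 = -0.1221

p = softmax(z) = [0.2119, 0.2119, 0.5761]
p2 = 0.5761, p0 = 0.2119

∂p2/∂z0 = -p2 × p0 = -0.5761 × 0.2119 = -0.1221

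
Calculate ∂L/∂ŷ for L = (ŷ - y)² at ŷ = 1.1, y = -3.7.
∂L/∂ŷ = 9.6

∂L/∂ŷ = 2(ŷ - y) = 2(1.1 - -3.7) = 2(4.8) = 9.6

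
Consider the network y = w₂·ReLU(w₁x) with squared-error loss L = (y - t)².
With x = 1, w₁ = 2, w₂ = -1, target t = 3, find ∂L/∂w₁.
∂L/∂w₁ = 10

Forward pass:
z = w₁x = 2×1 = 2
h = ReLU(2) = 2
y = w₂h = -1×2 = -2

Backward pass:
∂L/∂y = 2(y - t) = 2(-2 - 3) = -10
∂y/∂h = w₂ = -1
∂h/∂z = 1 (ReLU derivative)
∂z/∂w₁ = x = 1

∂L/∂w₁ = -10 × -1 × 1 × 1 = 10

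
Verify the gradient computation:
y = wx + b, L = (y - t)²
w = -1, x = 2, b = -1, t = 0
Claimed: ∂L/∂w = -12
Correct

y = (-1)(2) + -1 = -3
∂L/∂y = 2(y - t) = 2(-3 - 0) = -6
∂y/∂w = x = 2
∂L/∂w = -6 × 2 = -12

Claimed value: -12
Correct: The correct gradient is -12.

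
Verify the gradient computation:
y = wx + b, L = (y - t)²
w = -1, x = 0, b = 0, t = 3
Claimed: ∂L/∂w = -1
Incorrect

y = (-1)(0) + 0 = 0
∂L/∂y = 2(y - t) = 2(0 - 3) = -6
∂y/∂w = x = 0
∂L/∂w = -6 × 0 = 0

Claimed value: -1
Incorrect: The correct gradient is 0.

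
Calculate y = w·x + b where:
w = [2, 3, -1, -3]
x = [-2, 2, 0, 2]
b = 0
y = -4

y = (2)(-2) + (3)(2) + (-1)(0) + (-3)(2) + 0 = -4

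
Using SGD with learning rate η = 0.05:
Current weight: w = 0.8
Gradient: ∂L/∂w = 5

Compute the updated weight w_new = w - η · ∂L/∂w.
w_new = 0.55

w_new = w - η·∂L/∂w = 0.8 - 0.05×(5) = 0.8 - (0.25) = 0.55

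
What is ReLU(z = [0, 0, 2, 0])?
h = [0, 0, 2, 0]

ReLU applied element-wise: max(0,0)=0, max(0,0)=0, max(0,2)=2, max(0,0)=0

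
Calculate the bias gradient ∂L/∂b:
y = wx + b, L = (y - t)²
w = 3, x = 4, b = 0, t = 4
∂L/∂b = 16

y = wx + b = (3)(4) + 0 = 12
∂L/∂y = 2(y - t) = 2(12 - 4) = 16
∂y/∂b = 1
∂L/∂b = ∂L/∂y · ∂y/∂b = 16 × 1 = 16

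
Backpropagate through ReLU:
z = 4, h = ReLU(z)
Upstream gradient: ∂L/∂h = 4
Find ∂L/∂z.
∂L/∂z = 4

h = ReLU(4) = 4
Since z > 0: ∂h/∂z = 1
∂L/∂z = ∂L/∂h · ∂h/∂z = 4 × 1 = 4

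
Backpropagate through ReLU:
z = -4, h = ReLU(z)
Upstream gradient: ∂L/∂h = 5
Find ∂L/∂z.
∂L/∂z = 0

h = ReLU(-4) = 0
Since z < 0: ∂h/∂z = 0
∂L/∂z = ∂L/∂h · ∂h/∂z = 5 × 0 = 0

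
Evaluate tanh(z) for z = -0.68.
-0.5915

tanh(-0.68) = (e^(-0.68) - e^(0.68))/(e^(-0.68) + e^(0.68)) = -0.5915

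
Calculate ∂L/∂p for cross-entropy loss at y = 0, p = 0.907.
∂L/∂p = 10.75

∂L/∂p = -y/p + (1-y)/(1-p) = 0 + 1/0.093 = 10.75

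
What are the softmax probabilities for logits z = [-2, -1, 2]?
p = [0.0171, 0.0466, 0.9362]

exp(z) = [0.1353, 0.3679, 7.389]
Sum = 7.892
p = [0.0171, 0.0466, 0.9362]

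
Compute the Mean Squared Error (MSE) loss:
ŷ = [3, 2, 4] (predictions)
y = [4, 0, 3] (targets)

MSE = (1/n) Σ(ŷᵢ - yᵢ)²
MSE = 2

MSE = (1/3)((3-4)² + (2-0)² + (4-3)²) = (1/3)(1 + 4 + 1) = 2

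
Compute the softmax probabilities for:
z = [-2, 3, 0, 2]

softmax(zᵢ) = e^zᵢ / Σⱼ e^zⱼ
p = [0.0047, 0.702, 0.035, 0.2583]

exp(z) = [0.1353, 20.09, 1, 7.389]
Sum = 28.61
p = [0.0047, 0.702, 0.035, 0.2583]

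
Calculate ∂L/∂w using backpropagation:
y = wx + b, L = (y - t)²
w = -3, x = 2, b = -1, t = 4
∂L/∂w = -44

y = wx + b = (-3)(2) + -1 = -7
∂L/∂y = 2(y - t) = 2(-7 - 4) = -22
∂y/∂w = x = 2
∂L/∂w = ∂L/∂y · ∂y/∂w = -22 × 2 = -44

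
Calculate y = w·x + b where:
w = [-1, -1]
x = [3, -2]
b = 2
y = 1

y = (-1)(3) + (-1)(-2) + 2 = 1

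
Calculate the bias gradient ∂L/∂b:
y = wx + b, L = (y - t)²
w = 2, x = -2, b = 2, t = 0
∂L/∂b = -4

y = wx + b = (2)(-2) + 2 = -2
∂L/∂y = 2(y - t) = 2(-2 - 0) = -4
∂y/∂b = 1
∂L/∂b = ∂L/∂y · ∂y/∂b = -4 × 1 = -4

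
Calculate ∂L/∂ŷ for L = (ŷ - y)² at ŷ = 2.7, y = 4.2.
∂L/∂ŷ = -3.0

∂L/∂ŷ = 2(ŷ - y) = 2(2.7 - 4.2) = 2(-1.5) = -3.0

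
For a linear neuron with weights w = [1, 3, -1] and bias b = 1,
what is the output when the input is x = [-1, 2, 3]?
y = 3

y = (1)(-1) + (3)(2) + (-1)(3) + 1 = 3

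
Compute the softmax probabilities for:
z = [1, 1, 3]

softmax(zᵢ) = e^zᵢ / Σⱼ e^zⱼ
p = [0.1065, 0.1065, 0.787]

exp(z) = [2.718, 2.718, 20.09]
Sum = 25.52
p = [0.1065, 0.1065, 0.787]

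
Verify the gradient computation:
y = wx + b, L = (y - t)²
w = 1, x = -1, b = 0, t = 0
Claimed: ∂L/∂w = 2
Correct

y = (1)(-1) + 0 = -1
∂L/∂y = 2(y - t) = 2(-1 - 0) = -2
∂y/∂w = x = -1
∂L/∂w = -2 × -1 = 2

Claimed value: 2
Correct: The correct gradient is 2.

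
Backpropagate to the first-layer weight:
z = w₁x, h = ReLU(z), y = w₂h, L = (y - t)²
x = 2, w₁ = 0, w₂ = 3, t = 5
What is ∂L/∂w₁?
∂L/∂w₁ = 0

Forward pass:
z = w₁x = 0×2 = 0
h = ReLU(0) = 0
y = w₂h = 3×0 = 0

Backward pass:
∂L/∂y = 2(y - t) = 2(0 - 5) = -10
∂y/∂h = w₂ = 3
∂h/∂z = 0 (ReLU derivative)
∂z/∂w₁ = x = 2

∂L/∂w₁ = -10 × 3 × 0 × 2 = 0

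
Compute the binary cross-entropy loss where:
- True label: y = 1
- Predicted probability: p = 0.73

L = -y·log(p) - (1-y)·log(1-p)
L = 0.3147

L = -1·log(0.73) - 0·log(0.27) = -log(0.73) = 0.3147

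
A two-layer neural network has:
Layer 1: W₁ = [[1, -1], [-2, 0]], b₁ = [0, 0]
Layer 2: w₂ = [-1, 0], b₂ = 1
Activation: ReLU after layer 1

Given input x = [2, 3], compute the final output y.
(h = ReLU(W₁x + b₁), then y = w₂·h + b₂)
y = 1

Layer 1 pre-activation: z₁ = [-1, -4]
After ReLU: h = [0, 0]
Layer 2 output: y = -1×0 + 0×0 + 1 = 1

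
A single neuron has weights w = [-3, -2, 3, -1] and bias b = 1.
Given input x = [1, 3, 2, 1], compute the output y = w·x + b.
y = -3

y = (-3)(1) + (-2)(3) + (3)(2) + (-1)(1) + 1 = -3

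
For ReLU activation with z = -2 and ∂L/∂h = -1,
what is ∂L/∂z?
∂L/∂z = 0

h = ReLU(-2) = 0
Since z < 0: ∂h/∂z = 0
∂L/∂z = ∂L/∂h · ∂h/∂z = -1 × 0 = 0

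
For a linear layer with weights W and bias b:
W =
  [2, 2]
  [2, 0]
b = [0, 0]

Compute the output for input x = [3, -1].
y = [4, 6]

Wx = [2×3 + 2×-1, 2×3 + 0×-1]
   = [4, 6]
y = Wx + b = [4 + 0, 6 + 0] = [4, 6]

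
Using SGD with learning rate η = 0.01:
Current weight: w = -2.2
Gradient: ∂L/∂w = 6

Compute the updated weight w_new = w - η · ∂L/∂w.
w_new = -2.26

w_new = w - η·∂L/∂w = -2.2 - 0.01×(6) = -2.2 - (0.06) = -2.26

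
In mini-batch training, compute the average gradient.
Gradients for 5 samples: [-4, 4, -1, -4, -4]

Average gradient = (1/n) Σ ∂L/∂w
Average gradient = -1.8

Average = (1/5)(-4 + 4 + -1 + -4 + -4) = -9/5 = -1.8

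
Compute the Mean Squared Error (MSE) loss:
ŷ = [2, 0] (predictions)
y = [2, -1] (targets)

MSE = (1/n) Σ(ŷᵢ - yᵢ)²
MSE = 0.5

MSE = (1/2)((2-2)² + (0--1)²) = (1/2)(0 + 1) = 0.5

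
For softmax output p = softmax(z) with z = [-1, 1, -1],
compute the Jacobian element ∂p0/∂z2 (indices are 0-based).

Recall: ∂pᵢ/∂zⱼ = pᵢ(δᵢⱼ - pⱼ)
∂p0/∂z2 = -0.01134

p = softmax(z) = [0.1065, 0.787, 0.1065]
p0 = 0.1065, p2 = 0.1065

∂p0/∂z2 = -p0 × p2 = -0.1065 × 0.1065 = -0.01134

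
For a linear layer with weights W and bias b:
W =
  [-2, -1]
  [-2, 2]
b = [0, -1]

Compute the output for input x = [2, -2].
y = [-2, -9]

Wx = [-2×2 + -1×-2, -2×2 + 2×-2]
   = [-2, -8]
y = Wx + b = [-2 + 0, -8 + -1] = [-2, -9]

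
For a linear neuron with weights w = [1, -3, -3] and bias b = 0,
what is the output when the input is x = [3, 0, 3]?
y = -6

y = (1)(3) + (-3)(0) + (-3)(3) + 0 = -6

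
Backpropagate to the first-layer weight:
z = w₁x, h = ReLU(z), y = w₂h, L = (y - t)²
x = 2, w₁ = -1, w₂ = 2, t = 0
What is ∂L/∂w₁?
∂L/∂w₁ = 0

Forward pass:
z = w₁x = -1×2 = -2
h = ReLU(-2) = 0
y = w₂h = 2×0 = 0

Backward pass:
∂L/∂y = 2(y - t) = 2(0 - 0) = 0
∂y/∂h = w₂ = 2
∂h/∂z = 0 (ReLU derivative)
∂z/∂w₁ = x = 2

∂L/∂w₁ = 0 × 2 × 0 × 2 = 0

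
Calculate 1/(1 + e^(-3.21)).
0.9612

sigmoid(3.21) = 1/(1 + e^(-3.21)) = 1/(1 + 0.04036) = 0.9612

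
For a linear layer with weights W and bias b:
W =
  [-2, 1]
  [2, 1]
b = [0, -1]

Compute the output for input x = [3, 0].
y = [-6, 5]

Wx = [-2×3 + 1×0, 2×3 + 1×0]
   = [-6, 6]
y = Wx + b = [-6 + 0, 6 + -1] = [-6, 5]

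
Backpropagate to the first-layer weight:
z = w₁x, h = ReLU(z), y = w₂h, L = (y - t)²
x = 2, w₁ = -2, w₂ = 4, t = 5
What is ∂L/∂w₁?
∂L/∂w₁ = 0

Forward pass:
z = w₁x = -2×2 = -4
h = ReLU(-4) = 0
y = w₂h = 4×0 = 0

Backward pass:
∂L/∂y = 2(y - t) = 2(0 - 5) = -10
∂y/∂h = w₂ = 4
∂h/∂z = 0 (ReLU derivative)
∂z/∂w₁ = x = 2

∂L/∂w₁ = -10 × 4 × 0 × 2 = 0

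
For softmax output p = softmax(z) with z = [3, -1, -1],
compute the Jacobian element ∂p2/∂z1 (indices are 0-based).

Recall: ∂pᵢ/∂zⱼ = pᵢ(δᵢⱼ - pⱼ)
∂p2/∂z1 = -0.0003122

p = softmax(z) = [0.9647, 0.01767, 0.01767]
p2 = 0.01767, p1 = 0.01767

∂p2/∂z1 = -p2 × p1 = -0.01767 × 0.01767 = -0.0003122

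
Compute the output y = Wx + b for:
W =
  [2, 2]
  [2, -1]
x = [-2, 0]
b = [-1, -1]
y = [-5, -5]

Wx = [2×-2 + 2×0, 2×-2 + -1×0]
   = [-4, -4]
y = Wx + b = [-4 + -1, -4 + -1] = [-5, -5]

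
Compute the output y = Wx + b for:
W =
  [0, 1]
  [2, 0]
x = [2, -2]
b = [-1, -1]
y = [-3, 3]

Wx = [0×2 + 1×-2, 2×2 + 0×-2]
   = [-2, 4]
y = Wx + b = [-2 + -1, 4 + -1] = [-3, 3]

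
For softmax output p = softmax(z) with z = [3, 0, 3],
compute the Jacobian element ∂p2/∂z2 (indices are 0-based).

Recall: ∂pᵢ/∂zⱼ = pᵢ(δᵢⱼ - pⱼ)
∂p2/∂z2 = 0.2499

p = softmax(z) = [0.4879, 0.02429, 0.4879]
p2 = 0.4879

∂p2/∂z2 = p2(1 - p2) = 0.4879 × (1 - 0.4879) = 0.2499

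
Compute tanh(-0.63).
-0.5581

tanh(-0.63) = (e^(-0.63) - e^(0.63))/(e^(-0.63) + e^(0.63)) = -0.5581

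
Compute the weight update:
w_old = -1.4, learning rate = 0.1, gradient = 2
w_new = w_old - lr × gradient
w_new = -1.6

w_new = w - η·∂L/∂w = -1.4 - 0.1×(2) = -1.4 - (0.2) = -1.6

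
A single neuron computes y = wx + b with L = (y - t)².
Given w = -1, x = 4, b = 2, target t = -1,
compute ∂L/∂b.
∂L/∂b = -2

y = wx + b = (-1)(4) + 2 = -2
∂L/∂y = 2(y - t) = 2(-2 - -1) = -2
∂y/∂b = 1
∂L/∂b = ∂L/∂y · ∂y/∂b = -2 × 1 = -2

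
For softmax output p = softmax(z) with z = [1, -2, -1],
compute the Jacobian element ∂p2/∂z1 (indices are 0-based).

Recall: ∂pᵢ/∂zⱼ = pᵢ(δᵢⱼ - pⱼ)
∂p2/∂z1 = -0.004797

p = softmax(z) = [0.8438, 0.04201, 0.1142]
p2 = 0.1142, p1 = 0.04201

∂p2/∂z1 = -p2 × p1 = -0.1142 × 0.04201 = -0.004797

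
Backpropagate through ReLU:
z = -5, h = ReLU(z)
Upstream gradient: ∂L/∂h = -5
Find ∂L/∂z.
∂L/∂z = 0

h = ReLU(-5) = 0
Since z < 0: ∂h/∂z = 0
∂L/∂z = ∂L/∂h · ∂h/∂z = -5 × 0 = 0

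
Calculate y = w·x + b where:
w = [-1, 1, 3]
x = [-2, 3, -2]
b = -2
y = -3

y = (-1)(-2) + (1)(3) + (3)(-2) + -2 = -3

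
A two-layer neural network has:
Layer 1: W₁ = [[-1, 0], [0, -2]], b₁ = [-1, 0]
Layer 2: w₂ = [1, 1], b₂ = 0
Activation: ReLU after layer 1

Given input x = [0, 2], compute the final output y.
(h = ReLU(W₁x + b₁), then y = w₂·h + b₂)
y = 0

Layer 1 pre-activation: z₁ = [-1, -4]
After ReLU: h = [0, 0]
Layer 2 output: y = 1×0 + 1×0 + 0 = 0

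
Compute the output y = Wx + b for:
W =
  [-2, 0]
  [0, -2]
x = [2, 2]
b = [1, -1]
y = [-3, -5]

Wx = [-2×2 + 0×2, 0×2 + -2×2]
   = [-4, -4]
y = Wx + b = [-4 + 1, -4 + -1] = [-3, -5]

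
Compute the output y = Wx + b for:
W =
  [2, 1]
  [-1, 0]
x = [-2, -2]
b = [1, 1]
y = [-5, 3]

Wx = [2×-2 + 1×-2, -1×-2 + 0×-2]
   = [-6, 2]
y = Wx + b = [-6 + 1, 2 + 1] = [-5, 3]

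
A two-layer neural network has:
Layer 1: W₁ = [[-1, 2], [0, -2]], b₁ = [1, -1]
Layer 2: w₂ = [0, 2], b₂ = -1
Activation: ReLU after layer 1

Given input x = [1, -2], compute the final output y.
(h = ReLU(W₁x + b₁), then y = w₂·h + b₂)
y = 5

Layer 1 pre-activation: z₁ = [-4, 3]
After ReLU: h = [0, 3]
Layer 2 output: y = 0×0 + 2×3 + -1 = 5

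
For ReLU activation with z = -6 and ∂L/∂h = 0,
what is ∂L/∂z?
∂L/∂z = 0

h = ReLU(-6) = 0
Since z < 0: ∂h/∂z = 0
∂L/∂z = ∂L/∂h · ∂h/∂z = 0 × 0 = 0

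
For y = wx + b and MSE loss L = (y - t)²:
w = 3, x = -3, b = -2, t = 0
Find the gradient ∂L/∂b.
∂L/∂b = -22

y = wx + b = (3)(-3) + -2 = -11
∂L/∂y = 2(y - t) = 2(-11 - 0) = -22
∂y/∂b = 1
∂L/∂b = ∂L/∂y · ∂y/∂b = -22 × 1 = -22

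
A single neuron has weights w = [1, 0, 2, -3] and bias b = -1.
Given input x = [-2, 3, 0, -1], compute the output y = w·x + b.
y = 0

y = (1)(-2) + (0)(3) + (2)(0) + (-3)(-1) + -1 = 0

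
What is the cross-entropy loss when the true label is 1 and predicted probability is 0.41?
L = 0.8916

L = -1·log(0.41) - 0·log(0.59) = -log(0.41) = 0.8916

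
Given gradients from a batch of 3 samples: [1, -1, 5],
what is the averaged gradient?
Average gradient = 1.667

Average = (1/3)(1 + -1 + 5) = 5/3 = 1.667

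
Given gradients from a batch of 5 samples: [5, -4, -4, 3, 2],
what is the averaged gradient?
Average gradient = 0.4

Average = (1/5)(5 + -4 + -4 + 3 + 2) = 2/5 = 0.4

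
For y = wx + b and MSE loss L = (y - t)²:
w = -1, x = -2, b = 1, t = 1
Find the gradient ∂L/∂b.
∂L/∂b = 4

y = wx + b = (-1)(-2) + 1 = 3
∂L/∂y = 2(y - t) = 2(3 - 1) = 4
∂y/∂b = 1
∂L/∂b = ∂L/∂y · ∂y/∂b = 4 × 1 = 4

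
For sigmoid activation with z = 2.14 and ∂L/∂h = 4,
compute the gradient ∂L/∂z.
∂L/∂z = 0.3768

σ(2.14) = 0.8947
σ'(2.14) = σ(2.14)(1 - σ(2.14)) = 0.8947 × 0.1053 = 0.09419
∂L/∂z = ∂L/∂h · σ'(z) = 4 × 0.09419 = 0.3768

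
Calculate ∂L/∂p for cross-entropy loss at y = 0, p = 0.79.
∂L/∂p = 4.762

∂L/∂p = -y/p + (1-y)/(1-p) = 0 + 1/0.21 = 4.762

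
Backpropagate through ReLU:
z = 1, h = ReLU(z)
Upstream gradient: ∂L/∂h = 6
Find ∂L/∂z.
∂L/∂z = 6

h = ReLU(1) = 1
Since z > 0: ∂h/∂z = 1
∂L/∂z = ∂L/∂h · ∂h/∂z = 6 × 1 = 6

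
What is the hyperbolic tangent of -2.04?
-0.9667

tanh(-2.04) = (e^(-2.04) - e^(2.04))/(e^(-2.04) + e^(2.04)) = -0.9667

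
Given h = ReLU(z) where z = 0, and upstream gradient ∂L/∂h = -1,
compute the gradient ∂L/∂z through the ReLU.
∂L/∂z = 0

h = ReLU(0) = 0
At z = 0: ∂h/∂z = 0 (by convention)
∂L/∂z = ∂L/∂h · ∂h/∂z = -1 × 0 = 0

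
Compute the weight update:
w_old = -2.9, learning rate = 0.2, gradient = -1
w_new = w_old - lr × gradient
w_new = -2.7

w_new = w - η·∂L/∂w = -2.9 - 0.2×(-1) = -2.9 - (-0.2) = -2.7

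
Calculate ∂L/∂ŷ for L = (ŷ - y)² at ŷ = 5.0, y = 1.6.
∂L/∂ŷ = 6.8

∂L/∂ŷ = 2(ŷ - y) = 2(5.0 - 1.6) = 2(3.4) = 6.8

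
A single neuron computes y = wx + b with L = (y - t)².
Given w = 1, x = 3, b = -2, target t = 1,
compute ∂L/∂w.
∂L/∂w = 0

y = wx + b = (1)(3) + -2 = 1
∂L/∂y = 2(y - t) = 2(1 - 1) = 0
∂y/∂w = x = 3
∂L/∂w = ∂L/∂y · ∂y/∂w = 0 × 3 = 0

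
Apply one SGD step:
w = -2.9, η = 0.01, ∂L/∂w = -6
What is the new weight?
w_new = -2.84

w_new = w - η·∂L/∂w = -2.9 - 0.01×(-6) = -2.9 - (-0.06) = -2.84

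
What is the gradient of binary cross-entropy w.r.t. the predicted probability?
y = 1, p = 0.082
∂L/∂p = -12.2

∂L/∂p = -y/p + (1-y)/(1-p) = -1/0.082 + 0 = -12.2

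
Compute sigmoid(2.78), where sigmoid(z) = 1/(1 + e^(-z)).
0.9416

sigmoid(2.78) = 1/(1 + e^(-2.78)) = 1/(1 + 0.06204) = 0.9416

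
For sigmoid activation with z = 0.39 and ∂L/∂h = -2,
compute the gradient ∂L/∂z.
∂L/∂z = -0.4815

σ(0.39) = 0.5963
σ'(0.39) = σ(0.39)(1 - σ(0.39)) = 0.5963 × 0.4037 = 0.2407
∂L/∂z = ∂L/∂h · σ'(z) = -2 × 0.2407 = -0.4815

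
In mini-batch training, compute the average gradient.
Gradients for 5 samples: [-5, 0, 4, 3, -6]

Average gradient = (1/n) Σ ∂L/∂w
Average gradient = -0.8

Average = (1/5)(-5 + 0 + 4 + 3 + -6) = -4/5 = -0.8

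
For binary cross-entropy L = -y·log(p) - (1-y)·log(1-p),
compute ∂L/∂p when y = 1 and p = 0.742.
∂L/∂p = -1.348

∂L/∂p = -y/p + (1-y)/(1-p) = -1/0.742 + 0 = -1.348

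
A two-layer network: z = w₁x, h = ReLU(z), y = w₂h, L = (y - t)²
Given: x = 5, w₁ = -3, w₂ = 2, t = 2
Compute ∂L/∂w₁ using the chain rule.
∂L/∂w₁ = 0

Forward pass:
z = w₁x = -3×5 = -15
h = ReLU(-15) = 0
y = w₂h = 2×0 = 0

Backward pass:
∂L/∂y = 2(y - t) = 2(0 - 2) = -4
∂y/∂h = w₂ = 2
∂h/∂z = 0 (ReLU derivative)
∂z/∂w₁ = x = 5

∂L/∂w₁ = -4 × 2 × 0 × 5 = 0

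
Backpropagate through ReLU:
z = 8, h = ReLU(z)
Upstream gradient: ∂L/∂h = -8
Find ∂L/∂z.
∂L/∂z = -8

h = ReLU(8) = 8
Since z > 0: ∂h/∂z = 1
∂L/∂z = ∂L/∂h · ∂h/∂z = -8 × 1 = -8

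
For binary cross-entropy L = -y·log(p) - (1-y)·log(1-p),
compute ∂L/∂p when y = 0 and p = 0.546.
∂L/∂p = 2.203

∂L/∂p = -y/p + (1-y)/(1-p) = 0 + 1/0.454 = 2.203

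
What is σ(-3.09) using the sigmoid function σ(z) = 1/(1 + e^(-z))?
0.04352

sigmoid(-3.09) = 1/(1 + e^(3.09)) = 1/(1 + 21.98) = 0.04352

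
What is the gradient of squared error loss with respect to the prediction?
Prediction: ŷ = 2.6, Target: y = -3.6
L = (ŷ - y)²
∂L/∂ŷ = 12.4

∂L/∂ŷ = 2(ŷ - y) = 2(2.6 - -3.6) = 2(6.2) = 12.4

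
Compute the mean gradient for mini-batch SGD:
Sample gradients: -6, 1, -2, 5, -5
Average gradient = -1.4

Average = (1/5)(-6 + 1 + -2 + 5 + -5) = -7/5 = -1.4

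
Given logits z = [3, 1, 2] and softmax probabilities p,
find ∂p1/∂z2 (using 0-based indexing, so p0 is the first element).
∂p1/∂z2 = -0.02203

p = softmax(z) = [0.6652, 0.09003, 0.2447]
p1 = 0.09003, p2 = 0.2447

∂p1/∂z2 = -p1 × p2 = -0.09003 × 0.2447 = -0.02203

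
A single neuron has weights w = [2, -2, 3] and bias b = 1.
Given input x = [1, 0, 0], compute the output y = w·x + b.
y = 3

y = (2)(1) + (-2)(0) + (3)(0) + 1 = 3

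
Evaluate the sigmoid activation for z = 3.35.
0.9661

sigmoid(3.35) = 1/(1 + e^(-3.35)) = 1/(1 + 0.03508) = 0.9661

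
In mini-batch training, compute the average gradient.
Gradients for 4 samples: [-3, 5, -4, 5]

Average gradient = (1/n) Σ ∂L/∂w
Average gradient = 0.75

Average = (1/4)(-3 + 5 + -4 + 5) = 3/4 = 0.75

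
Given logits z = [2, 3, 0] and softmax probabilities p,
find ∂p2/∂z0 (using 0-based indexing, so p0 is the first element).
∂p2/∂z0 = -0.009113

p = softmax(z) = [0.2595, 0.7054, 0.03512]
p2 = 0.03512, p0 = 0.2595

∂p2/∂z0 = -p2 × p0 = -0.03512 × 0.2595 = -0.009113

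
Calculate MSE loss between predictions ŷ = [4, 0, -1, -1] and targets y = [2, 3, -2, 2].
MSE = 5.75

MSE = (1/4)((4-2)² + (0-3)² + (-1--2)² + (-1-2)²) = (1/4)(4 + 9 + 1 + 9) = 5.75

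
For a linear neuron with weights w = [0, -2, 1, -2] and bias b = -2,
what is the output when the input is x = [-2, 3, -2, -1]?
y = -8

y = (0)(-2) + (-2)(3) + (1)(-2) + (-2)(-1) + -2 = -8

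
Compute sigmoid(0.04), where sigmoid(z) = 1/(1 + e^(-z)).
0.51

sigmoid(0.04) = 1/(1 + e^(-0.04)) = 1/(1 + 0.9608) = 0.51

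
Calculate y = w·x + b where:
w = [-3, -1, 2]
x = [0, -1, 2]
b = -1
y = 4

y = (-3)(0) + (-1)(-1) + (2)(2) + -1 = 4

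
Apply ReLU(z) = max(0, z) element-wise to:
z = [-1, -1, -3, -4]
h = [0, 0, 0, 0]

ReLU applied element-wise: max(0,-1)=0, max(0,-1)=0, max(0,-3)=0, max(0,-4)=0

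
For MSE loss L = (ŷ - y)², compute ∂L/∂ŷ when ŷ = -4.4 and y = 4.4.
∂L/∂ŷ = -17.6

∂L/∂ŷ = 2(ŷ - y) = 2(-4.4 - 4.4) = 2(-8.8) = -17.6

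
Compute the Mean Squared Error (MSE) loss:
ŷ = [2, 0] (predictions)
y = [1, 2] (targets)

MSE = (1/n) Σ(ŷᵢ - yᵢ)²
MSE = 2.5

MSE = (1/2)((2-1)² + (0-2)²) = (1/2)(1 + 4) = 2.5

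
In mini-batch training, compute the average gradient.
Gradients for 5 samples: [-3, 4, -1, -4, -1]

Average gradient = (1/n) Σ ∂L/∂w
Average gradient = -1

Average = (1/5)(-3 + 4 + -1 + -4 + -1) = -5/5 = -1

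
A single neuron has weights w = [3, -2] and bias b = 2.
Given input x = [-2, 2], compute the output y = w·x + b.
y = -8

y = (3)(-2) + (-2)(2) + 2 = -8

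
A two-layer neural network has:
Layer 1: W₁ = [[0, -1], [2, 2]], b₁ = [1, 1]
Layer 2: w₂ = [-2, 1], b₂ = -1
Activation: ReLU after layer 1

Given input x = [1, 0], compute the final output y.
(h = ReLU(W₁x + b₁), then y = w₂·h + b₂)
y = 0

Layer 1 pre-activation: z₁ = [1, 3]
After ReLU: h = [1, 3]
Layer 2 output: y = -2×1 + 1×3 + -1 = 0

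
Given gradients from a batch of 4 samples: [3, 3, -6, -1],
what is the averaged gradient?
Average gradient = -0.25

Average = (1/4)(3 + 3 + -6 + -1) = -1/4 = -0.25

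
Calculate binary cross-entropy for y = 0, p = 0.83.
L = 1.772

L = -0·log(0.83) - 1·log(0.17) = -log(0.17) = 1.772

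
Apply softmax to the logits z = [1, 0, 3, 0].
p = [0.1096, 0.0403, 0.8098, 0.0403]

exp(z) = [2.718, 1, 20.09, 1]
Sum = 24.8
p = [0.1096, 0.0403, 0.8098, 0.0403]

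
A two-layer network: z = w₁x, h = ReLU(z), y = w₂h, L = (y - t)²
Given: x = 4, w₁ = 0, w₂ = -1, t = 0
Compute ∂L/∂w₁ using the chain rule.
∂L/∂w₁ = 0

Forward pass:
z = w₁x = 0×4 = 0
h = ReLU(0) = 0
y = w₂h = -1×0 = 0

Backward pass:
∂L/∂y = 2(y - t) = 2(0 - 0) = 0
∂y/∂h = w₂ = -1
∂h/∂z = 0 (ReLU derivative)
∂z/∂w₁ = x = 4

∂L/∂w₁ = 0 × -1 × 0 × 4 = 0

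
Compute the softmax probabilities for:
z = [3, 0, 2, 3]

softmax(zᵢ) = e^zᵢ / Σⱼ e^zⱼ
p = [0.4136, 0.0206, 0.1522, 0.4136]

exp(z) = [20.09, 1, 7.389, 20.09]
Sum = 48.56
p = [0.4136, 0.0206, 0.1522, 0.4136]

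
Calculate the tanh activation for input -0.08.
-0.07983

tanh(-0.08) = (e^(-0.08) - e^(0.08))/(e^(-0.08) + e^(0.08)) = -0.07983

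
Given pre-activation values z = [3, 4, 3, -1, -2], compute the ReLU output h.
h = [3, 4, 3, 0, 0]

ReLU applied element-wise: max(0,3)=3, max(0,4)=4, max(0,3)=3, max(0,-1)=0, max(0,-2)=0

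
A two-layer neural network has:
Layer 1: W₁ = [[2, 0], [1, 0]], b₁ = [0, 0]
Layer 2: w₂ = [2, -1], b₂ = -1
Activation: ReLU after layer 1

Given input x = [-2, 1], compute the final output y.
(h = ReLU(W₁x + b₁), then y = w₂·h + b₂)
y = -1

Layer 1 pre-activation: z₁ = [-4, -2]
After ReLU: h = [0, 0]
Layer 2 output: y = 2×0 + -1×0 + -1 = -1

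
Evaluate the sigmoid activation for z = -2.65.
0.06599

sigmoid(-2.65) = 1/(1 + e^(2.65)) = 1/(1 + 14.15) = 0.06599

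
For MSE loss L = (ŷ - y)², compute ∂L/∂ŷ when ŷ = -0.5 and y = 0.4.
∂L/∂ŷ = -1.8

∂L/∂ŷ = 2(ŷ - y) = 2(-0.5 - 0.4) = 2(-0.9) = -1.8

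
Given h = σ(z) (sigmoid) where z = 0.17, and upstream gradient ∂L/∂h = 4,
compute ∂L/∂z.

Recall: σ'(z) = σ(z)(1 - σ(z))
∂L/∂z = 0.9928

σ(0.17) = 0.5424
σ'(0.17) = σ(0.17)(1 - σ(0.17)) = 0.5424 × 0.4576 = 0.2482
∂L/∂z = ∂L/∂h · σ'(z) = 4 × 0.2482 = 0.9928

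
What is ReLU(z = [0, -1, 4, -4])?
h = [0, 0, 4, 0]

ReLU applied element-wise: max(0,0)=0, max(0,-1)=0, max(0,4)=4, max(0,-4)=0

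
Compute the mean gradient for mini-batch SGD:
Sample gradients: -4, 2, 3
Average gradient = 0.3333

Average = (1/3)(-4 + 2 + 3) = 1/3 = 0.3333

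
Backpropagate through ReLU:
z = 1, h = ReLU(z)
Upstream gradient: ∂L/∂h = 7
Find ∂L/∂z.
∂L/∂z = 7

h = ReLU(1) = 1
Since z > 0: ∂h/∂z = 1
∂L/∂z = ∂L/∂h · ∂h/∂z = 7 × 1 = 7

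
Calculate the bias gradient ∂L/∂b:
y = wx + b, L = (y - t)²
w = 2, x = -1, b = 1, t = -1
∂L/∂b = 0

y = wx + b = (2)(-1) + 1 = -1
∂L/∂y = 2(y - t) = 2(-1 - -1) = 0
∂y/∂b = 1
∂L/∂b = ∂L/∂y · ∂y/∂b = 0 × 1 = 0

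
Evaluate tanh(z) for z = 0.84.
0.6858

tanh(0.84) = (e^(0.84) - e^(-0.84))/(e^(0.84) + e^(-0.84)) = 0.6858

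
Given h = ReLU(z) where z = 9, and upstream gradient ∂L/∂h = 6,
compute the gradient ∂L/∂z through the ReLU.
∂L/∂z = 6

h = ReLU(9) = 9
Since z > 0: ∂h/∂z = 1
∂L/∂z = ∂L/∂h · ∂h/∂z = 6 × 1 = 6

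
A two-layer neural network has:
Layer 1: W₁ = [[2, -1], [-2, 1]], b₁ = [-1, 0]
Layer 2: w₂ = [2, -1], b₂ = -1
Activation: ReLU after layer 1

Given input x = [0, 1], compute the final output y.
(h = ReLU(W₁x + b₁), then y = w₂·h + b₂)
y = -2

Layer 1 pre-activation: z₁ = [-2, 1]
After ReLU: h = [0, 1]
Layer 2 output: y = 2×0 + -1×1 + -1 = -2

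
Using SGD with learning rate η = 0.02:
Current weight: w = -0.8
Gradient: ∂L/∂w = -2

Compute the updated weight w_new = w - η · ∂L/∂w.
w_new = -0.76

w_new = w - η·∂L/∂w = -0.8 - 0.02×(-2) = -0.8 - (-0.04) = -0.76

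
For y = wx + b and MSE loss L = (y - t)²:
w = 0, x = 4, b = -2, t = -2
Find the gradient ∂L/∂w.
∂L/∂w = 0

y = wx + b = (0)(4) + -2 = -2
∂L/∂y = 2(y - t) = 2(-2 - -2) = 0
∂y/∂w = x = 4
∂L/∂w = ∂L/∂y · ∂y/∂w = 0 × 4 = 0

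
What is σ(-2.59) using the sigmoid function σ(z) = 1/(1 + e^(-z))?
0.06978

sigmoid(-2.59) = 1/(1 + e^(2.59)) = 1/(1 + 13.33) = 0.06978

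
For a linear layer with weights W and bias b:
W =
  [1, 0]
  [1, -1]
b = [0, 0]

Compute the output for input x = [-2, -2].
y = [-2, 0]

Wx = [1×-2 + 0×-2, 1×-2 + -1×-2]
   = [-2, 0]
y = Wx + b = [-2 + 0, 0 + 0] = [-2, 0]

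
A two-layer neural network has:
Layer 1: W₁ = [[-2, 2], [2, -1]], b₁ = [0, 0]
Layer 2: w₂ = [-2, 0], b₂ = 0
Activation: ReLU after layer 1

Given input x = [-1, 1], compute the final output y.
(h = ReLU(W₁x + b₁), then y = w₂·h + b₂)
y = -8

Layer 1 pre-activation: z₁ = [4, -3]
After ReLU: h = [4, 0]
Layer 2 output: y = -2×4 + 0×0 + 0 = -8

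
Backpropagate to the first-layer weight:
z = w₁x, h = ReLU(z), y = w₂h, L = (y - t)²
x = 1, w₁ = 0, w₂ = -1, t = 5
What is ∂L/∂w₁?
∂L/∂w₁ = 0

Forward pass:
z = w₁x = 0×1 = 0
h = ReLU(0) = 0
y = w₂h = -1×0 = 0

Backward pass:
∂L/∂y = 2(y - t) = 2(0 - 5) = -10
∂y/∂h = w₂ = -1
∂h/∂z = 0 (ReLU derivative)
∂z/∂w₁ = x = 1

∂L/∂w₁ = -10 × -1 × 0 × 1 = 0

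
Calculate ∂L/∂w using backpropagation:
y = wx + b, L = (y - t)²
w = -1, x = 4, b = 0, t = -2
∂L/∂w = -16

y = wx + b = (-1)(4) + 0 = -4
∂L/∂y = 2(y - t) = 2(-4 - -2) = -4
∂y/∂w = x = 4
∂L/∂w = ∂L/∂y · ∂y/∂w = -4 × 4 = -16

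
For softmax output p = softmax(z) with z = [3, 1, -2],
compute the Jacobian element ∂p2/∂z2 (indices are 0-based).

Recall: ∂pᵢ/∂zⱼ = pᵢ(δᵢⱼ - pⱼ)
∂p2/∂z2 = 0.005865

p = softmax(z) = [0.8756, 0.1185, 0.0059]
p2 = 0.0059

∂p2/∂z2 = p2(1 - p2) = 0.0059 × (1 - 0.0059) = 0.005865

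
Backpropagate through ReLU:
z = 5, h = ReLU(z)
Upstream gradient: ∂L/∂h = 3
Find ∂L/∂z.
∂L/∂z = 3

h = ReLU(5) = 5
Since z > 0: ∂h/∂z = 1
∂L/∂z = ∂L/∂h · ∂h/∂z = 3 × 1 = 3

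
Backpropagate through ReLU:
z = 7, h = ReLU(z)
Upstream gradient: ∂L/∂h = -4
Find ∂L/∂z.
∂L/∂z = -4

h = ReLU(7) = 7
Since z > 0: ∂h/∂z = 1
∂L/∂z = ∂L/∂h · ∂h/∂z = -4 × 1 = -4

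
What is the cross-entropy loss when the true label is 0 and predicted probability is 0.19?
L = 0.2107

L = -0·log(0.19) - 1·log(0.81) = -log(0.81) = 0.2107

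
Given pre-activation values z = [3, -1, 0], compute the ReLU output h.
h = [3, 0, 0]

ReLU applied element-wise: max(0,3)=3, max(0,-1)=0, max(0,0)=0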